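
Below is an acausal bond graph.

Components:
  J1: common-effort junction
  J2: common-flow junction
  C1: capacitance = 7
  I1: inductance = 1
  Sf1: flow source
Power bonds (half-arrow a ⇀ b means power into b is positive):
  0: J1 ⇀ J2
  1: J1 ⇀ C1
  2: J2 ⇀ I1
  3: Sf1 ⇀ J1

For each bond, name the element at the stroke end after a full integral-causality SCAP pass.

b0 stroke→J2
b1 stroke→J1
b2 stroke→I1
b3 stroke→Sf1

β3 |Sf1  (Sf1 fixes flow; stroke at Sf1)
β1 |J1  (C1 outputs effort q/C1)
β0 |J2  (J1: bond 1 brought effort, rest push out)
β2 |I1  (J2: last free bond brings flow in)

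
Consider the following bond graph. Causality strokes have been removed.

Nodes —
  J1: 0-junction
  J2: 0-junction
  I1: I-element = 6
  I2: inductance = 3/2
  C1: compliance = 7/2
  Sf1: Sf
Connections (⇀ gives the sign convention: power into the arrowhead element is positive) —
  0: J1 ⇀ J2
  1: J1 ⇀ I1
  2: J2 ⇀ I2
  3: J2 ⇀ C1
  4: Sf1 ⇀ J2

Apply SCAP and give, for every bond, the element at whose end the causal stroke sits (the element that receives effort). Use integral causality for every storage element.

#0 →J1
#1 →I1
#2 →I2
#3 →J2
#4 →Sf1

β4 →Sf1  (Sf1 (Sf) sets flow on bond)
β1 →I1  (prefer integral on I1)
β0 →J1  (only one effort-in slot at J1)
β2 →I2  (I2: I, integral causality)
β3 →J2  (closing 0-jn rule on J2)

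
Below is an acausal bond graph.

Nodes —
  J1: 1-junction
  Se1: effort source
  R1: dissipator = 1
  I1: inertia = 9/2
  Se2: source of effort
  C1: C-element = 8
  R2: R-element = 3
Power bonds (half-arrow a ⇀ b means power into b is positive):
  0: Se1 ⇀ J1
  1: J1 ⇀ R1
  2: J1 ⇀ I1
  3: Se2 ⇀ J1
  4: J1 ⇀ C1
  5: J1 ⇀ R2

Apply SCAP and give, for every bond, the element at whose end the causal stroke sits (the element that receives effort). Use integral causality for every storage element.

b0 |J1
b1 |J1
b2 |I1
b3 |J1
b4 |J1
b5 |J1

bond 0 →J1  (Se1: effort source, stroke at far end)
bond 3 →J1  (Se2 (Se) sets effort on bond)
bond 2 →I1  (prefer integral on I1)
bond 1 →J1  (common-f at J1 fixed by 2)
bond 4 →J1  (1-jn J1 has f-setter on 2)
bond 5 →J1  (1-jn J1 has f-setter on 2)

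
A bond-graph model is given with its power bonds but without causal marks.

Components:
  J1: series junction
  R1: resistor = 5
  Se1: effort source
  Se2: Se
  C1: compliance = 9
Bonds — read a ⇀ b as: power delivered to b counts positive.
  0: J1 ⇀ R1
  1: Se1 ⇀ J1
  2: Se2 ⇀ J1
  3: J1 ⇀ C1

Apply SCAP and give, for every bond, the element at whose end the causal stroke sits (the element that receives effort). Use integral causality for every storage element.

#0 stroke→R1
#1 stroke→J1
#2 stroke→J1
#3 stroke→J1

#1 stroke→J1  (Se1 (Se) sets effort on bond)
#2 stroke→J1  (Se2 fixes effort; stroke away)
#3 stroke→J1  (C1 integral (e out))
#0 stroke→R1  (J1 needs exactly one f-in)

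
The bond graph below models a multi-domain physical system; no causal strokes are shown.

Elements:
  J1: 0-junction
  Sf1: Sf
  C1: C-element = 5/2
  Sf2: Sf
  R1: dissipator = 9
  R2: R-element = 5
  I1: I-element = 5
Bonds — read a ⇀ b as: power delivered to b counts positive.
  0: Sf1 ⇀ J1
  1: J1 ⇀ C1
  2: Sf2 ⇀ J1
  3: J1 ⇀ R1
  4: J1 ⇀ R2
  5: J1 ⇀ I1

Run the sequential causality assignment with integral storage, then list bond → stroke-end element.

#0 →Sf1  (Sf1: flow source, stroke at near end)
#2 →Sf2  (Sf2 (Sf) sets flow on bond)
#1 →J1  (prefer integral on C1)
#3 →R1  (J1 effort already set via bond 1)
#4 →R2  (0-jn J1 has e-setter on 1)
#5 →I1  (J1 effort already set via bond 1)

#0 stroke→Sf1
#1 stroke→J1
#2 stroke→Sf2
#3 stroke→R1
#4 stroke→R2
#5 stroke→I1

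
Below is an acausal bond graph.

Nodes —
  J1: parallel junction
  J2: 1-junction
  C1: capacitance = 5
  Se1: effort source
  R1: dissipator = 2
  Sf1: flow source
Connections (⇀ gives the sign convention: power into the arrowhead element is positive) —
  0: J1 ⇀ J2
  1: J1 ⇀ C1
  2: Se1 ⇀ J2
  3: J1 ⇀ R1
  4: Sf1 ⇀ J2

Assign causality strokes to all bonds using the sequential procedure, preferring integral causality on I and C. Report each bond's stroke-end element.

bond 0 →J2
bond 1 →J1
bond 2 →J2
bond 3 →R1
bond 4 →Sf1

b2 stroke at J2  (Se1 (Se) sets effort on bond)
b4 stroke at Sf1  (Sf1: flow source, stroke at near end)
b0 stroke at J2  (J2 flow already set via bond 4)
b1 stroke at J1  (prefer integral on C1)
b3 stroke at R1  (J1: bond 1 brought effort, rest push out)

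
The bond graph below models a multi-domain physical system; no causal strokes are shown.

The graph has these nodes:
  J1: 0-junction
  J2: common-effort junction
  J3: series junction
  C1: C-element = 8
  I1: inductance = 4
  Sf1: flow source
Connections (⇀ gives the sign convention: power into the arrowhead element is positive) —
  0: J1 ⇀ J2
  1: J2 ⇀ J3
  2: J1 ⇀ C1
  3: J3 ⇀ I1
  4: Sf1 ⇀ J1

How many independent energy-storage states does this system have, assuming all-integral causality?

2  (C1, I1 all integral)

bond 4 |Sf1  (Sf1: flow source, stroke at near end)
bond 2 |J1  (C1 outputs effort q/C1)
bond 0 |J2  (0-jn J1 has e-setter on 2)
bond 1 |J3  (J2 effort already set via bond 0)
bond 3 |I1  (J3 needs exactly one f-in)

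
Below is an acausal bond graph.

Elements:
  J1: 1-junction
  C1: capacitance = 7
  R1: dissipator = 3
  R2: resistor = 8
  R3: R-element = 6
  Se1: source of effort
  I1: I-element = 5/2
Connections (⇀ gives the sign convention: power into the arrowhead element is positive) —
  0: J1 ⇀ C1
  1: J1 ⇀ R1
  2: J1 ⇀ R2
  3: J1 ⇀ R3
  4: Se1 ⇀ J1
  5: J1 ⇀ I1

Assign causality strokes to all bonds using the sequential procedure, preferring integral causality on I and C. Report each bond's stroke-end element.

#4 →J1  (Se1 (Se) sets effort on bond)
#0 →J1  (C1: C, integral causality)
#5 →I1  (I1 outputs flow p/I1)
#1 →J1  (J1: bond 5 brought flow, rest push out)
#2 →J1  (1-jn J1 has f-setter on 5)
#3 →J1  (J1 flow already set via bond 5)

b0 stroke→J1
b1 stroke→J1
b2 stroke→J1
b3 stroke→J1
b4 stroke→J1
b5 stroke→I1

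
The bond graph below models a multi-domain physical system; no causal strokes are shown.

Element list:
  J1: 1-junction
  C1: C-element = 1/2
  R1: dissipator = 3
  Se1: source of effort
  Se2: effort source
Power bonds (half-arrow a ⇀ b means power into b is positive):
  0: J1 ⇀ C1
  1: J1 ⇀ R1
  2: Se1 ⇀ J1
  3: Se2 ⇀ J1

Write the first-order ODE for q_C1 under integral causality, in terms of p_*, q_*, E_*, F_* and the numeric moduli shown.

dq_C1/dt = E_Se1/3 + E_Se2/3 - 2*q_C1/3

bond 2 stroke→J1  (Se1 (Se) sets effort on bond)
bond 3 stroke→J1  (Se2 (Se) sets effort on bond)
bond 0 stroke→J1  (C1 outputs effort q/C1)
bond 1 stroke→R1  (only one flow-in slot at J1)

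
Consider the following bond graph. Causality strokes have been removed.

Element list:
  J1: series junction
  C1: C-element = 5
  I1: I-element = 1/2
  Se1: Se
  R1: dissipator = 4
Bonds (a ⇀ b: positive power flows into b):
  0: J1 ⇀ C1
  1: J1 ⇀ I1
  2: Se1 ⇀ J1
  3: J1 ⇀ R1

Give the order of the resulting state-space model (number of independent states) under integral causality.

2  (C1, I1 all integral)

β2 stroke at J1  (source Se1 imposes e)
β0 stroke at J1  (C1: C, integral causality)
β1 stroke at I1  (prefer integral on I1)
β3 stroke at J1  (1-jn J1 has f-setter on 1)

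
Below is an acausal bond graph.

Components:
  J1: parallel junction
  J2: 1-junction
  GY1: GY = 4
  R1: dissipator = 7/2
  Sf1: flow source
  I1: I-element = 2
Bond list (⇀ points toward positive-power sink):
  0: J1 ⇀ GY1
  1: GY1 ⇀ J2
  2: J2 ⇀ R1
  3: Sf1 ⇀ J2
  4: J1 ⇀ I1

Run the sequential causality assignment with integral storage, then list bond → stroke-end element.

bond 3 stroke at Sf1  (Sf1 fixes flow; stroke at Sf1)
bond 1 stroke at J2  (J2: bond 3 brought flow, rest push out)
bond 2 stroke at J2  (J2: bond 3 brought flow, rest push out)
bond 0 stroke at J1  (GY1 both-in/both-out from 1)
bond 4 stroke at I1  (common-e at J1 fixed by 0)

b0 stroke→J1
b1 stroke→J2
b2 stroke→J2
b3 stroke→Sf1
b4 stroke→I1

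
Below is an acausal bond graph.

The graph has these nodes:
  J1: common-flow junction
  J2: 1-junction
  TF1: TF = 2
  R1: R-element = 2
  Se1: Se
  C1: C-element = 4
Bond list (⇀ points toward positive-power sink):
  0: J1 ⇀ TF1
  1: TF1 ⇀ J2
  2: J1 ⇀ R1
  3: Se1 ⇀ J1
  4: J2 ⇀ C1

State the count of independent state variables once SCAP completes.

β3 stroke→J1  (source Se1 imposes e)
β4 stroke→J2  (C1 outputs effort q/C1)
β1 stroke→TF1  (J2: last free bond brings flow in)
β0 stroke→J1  (TF1 one-in-one-out from 1)
β2 stroke→R1  (closing 1-jn rule on J1)

1  (C1 all integral)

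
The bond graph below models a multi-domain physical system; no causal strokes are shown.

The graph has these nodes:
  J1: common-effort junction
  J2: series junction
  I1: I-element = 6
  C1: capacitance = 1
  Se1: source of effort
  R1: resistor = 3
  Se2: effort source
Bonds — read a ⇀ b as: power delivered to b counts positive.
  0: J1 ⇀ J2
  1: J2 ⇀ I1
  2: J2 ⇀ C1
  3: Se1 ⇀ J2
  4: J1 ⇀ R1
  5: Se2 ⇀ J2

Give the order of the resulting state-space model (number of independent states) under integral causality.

bond 3 |J2  (Se1 (Se) sets effort on bond)
bond 5 |J2  (Se2: effort source, stroke at far end)
bond 1 |I1  (prefer integral on I1)
bond 0 |J2  (J2 flow already set via bond 1)
bond 2 |J2  (J2 flow already set via bond 1)
bond 4 |J1  (J1: last free bond brings effort in)

2  (C1, I1 all integral)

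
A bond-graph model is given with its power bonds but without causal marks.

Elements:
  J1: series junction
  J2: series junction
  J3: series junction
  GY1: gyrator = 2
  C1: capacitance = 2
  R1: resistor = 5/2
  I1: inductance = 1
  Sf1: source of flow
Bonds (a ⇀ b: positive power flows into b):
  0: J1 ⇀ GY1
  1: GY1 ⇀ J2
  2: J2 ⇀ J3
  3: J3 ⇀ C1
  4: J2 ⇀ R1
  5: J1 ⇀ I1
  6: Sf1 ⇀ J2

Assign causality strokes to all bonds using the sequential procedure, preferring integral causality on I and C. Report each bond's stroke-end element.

#0 |J1
#1 |J2
#2 |J2
#3 |J3
#4 |J2
#5 |I1
#6 |Sf1

#6 stroke at Sf1  (Sf1 fixes flow; stroke at Sf1)
#1 stroke at J2  (1-jn J2 has f-setter on 6)
#2 stroke at J2  (J2 flow already set via bond 6)
#4 stroke at J2  (J2 flow already set via bond 6)
#3 stroke at J3  (J3: bond 2 brought flow, rest push out)
#0 stroke at J1  (GY1: gyrator matches bond 1)
#5 stroke at I1  (only one flow-in slot at J1)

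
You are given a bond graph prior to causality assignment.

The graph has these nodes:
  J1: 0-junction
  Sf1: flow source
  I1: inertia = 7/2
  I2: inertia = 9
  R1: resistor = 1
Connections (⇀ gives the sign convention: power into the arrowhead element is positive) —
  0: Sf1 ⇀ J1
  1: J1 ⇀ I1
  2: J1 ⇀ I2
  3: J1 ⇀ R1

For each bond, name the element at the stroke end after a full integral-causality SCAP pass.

#0 |Sf1
#1 |I1
#2 |I2
#3 |J1

b0 →Sf1  (source Sf1 imposes f)
b1 →I1  (I1 integral (f out))
b2 →I2  (I2 integral (f out))
b3 →J1  (J1 needs exactly one e-in)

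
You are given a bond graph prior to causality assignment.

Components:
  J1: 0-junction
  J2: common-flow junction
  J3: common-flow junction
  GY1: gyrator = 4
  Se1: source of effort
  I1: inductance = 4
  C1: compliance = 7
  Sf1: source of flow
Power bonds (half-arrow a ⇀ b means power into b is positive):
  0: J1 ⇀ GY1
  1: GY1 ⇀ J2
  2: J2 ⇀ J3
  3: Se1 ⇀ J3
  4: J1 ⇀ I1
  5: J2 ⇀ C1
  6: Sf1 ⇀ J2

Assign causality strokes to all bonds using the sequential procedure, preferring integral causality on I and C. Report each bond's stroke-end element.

bond 0 stroke at J1
bond 1 stroke at J2
bond 2 stroke at J2
bond 3 stroke at J3
bond 4 stroke at I1
bond 5 stroke at J2
bond 6 stroke at Sf1

bond 3 stroke at J3  (source Se1 imposes e)
bond 6 stroke at Sf1  (Sf1 (Sf) sets flow on bond)
bond 1 stroke at J2  (1-jn J2 has f-setter on 6)
bond 2 stroke at J2  (J2: bond 6 brought flow, rest push out)
bond 5 stroke at J2  (1-jn J2 has f-setter on 6)
bond 0 stroke at J1  (GY1: gyrator matches bond 1)
bond 4 stroke at I1  (common-e at J1 fixed by 0)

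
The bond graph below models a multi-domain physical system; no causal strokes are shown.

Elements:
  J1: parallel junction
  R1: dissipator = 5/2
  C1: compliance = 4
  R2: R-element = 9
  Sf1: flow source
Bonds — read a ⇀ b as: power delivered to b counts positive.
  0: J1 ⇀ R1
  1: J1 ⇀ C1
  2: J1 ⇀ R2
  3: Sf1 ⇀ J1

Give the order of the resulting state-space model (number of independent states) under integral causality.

bond 3 stroke at Sf1  (Sf1 (Sf) sets flow on bond)
bond 1 stroke at J1  (C1 outputs effort q/C1)
bond 0 stroke at R1  (0-jn J1 has e-setter on 1)
bond 2 stroke at R2  (common-e at J1 fixed by 1)

1  (C1 all integral)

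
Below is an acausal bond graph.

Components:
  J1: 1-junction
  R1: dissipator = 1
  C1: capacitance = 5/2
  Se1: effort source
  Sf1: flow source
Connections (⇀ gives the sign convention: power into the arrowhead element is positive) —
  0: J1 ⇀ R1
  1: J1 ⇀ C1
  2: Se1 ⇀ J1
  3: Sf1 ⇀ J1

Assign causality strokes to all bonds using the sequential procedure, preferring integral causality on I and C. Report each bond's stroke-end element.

b0 stroke at J1
b1 stroke at J1
b2 stroke at J1
b3 stroke at Sf1

#2 →J1  (source Se1 imposes e)
#3 →Sf1  (Sf1: flow source, stroke at near end)
#0 →J1  (J1 flow already set via bond 3)
#1 →J1  (J1: bond 3 brought flow, rest push out)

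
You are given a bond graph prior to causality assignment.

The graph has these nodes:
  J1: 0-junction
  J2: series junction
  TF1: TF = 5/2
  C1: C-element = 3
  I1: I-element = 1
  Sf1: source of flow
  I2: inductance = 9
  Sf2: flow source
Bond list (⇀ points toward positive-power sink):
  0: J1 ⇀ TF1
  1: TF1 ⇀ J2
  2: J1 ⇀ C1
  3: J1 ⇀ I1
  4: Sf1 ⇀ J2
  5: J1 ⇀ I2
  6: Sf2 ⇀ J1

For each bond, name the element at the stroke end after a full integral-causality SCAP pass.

b0 |TF1
b1 |J2
b2 |J1
b3 |I1
b4 |Sf1
b5 |I2
b6 |Sf2

β4 →Sf1  (Sf1 fixes flow; stroke at Sf1)
β6 →Sf2  (Sf2 (Sf) sets flow on bond)
β1 →J2  (1-jn J2 has f-setter on 4)
β0 →TF1  (TF1: transformer flips bond 1)
β2 →J1  (C1: C, integral causality)
β3 →I1  (0-jn J1 has e-setter on 2)
β5 →I2  (J1: bond 2 brought effort, rest push out)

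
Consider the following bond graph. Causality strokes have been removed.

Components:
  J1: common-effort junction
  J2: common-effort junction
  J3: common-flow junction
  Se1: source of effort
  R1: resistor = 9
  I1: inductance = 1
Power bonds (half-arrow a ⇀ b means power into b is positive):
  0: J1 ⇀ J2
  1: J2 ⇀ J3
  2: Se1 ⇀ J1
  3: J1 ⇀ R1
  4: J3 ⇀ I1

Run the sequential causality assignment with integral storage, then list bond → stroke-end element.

β2 |J1  (Se1 (Se) sets effort on bond)
β0 |J2  (0-jn J1 has e-setter on 2)
β3 |R1  (0-jn J1 has e-setter on 2)
β1 |J3  (0-jn J2 has e-setter on 0)
β4 |I1  (only one flow-in slot at J3)

b0 |J2
b1 |J3
b2 |J1
b3 |R1
b4 |I1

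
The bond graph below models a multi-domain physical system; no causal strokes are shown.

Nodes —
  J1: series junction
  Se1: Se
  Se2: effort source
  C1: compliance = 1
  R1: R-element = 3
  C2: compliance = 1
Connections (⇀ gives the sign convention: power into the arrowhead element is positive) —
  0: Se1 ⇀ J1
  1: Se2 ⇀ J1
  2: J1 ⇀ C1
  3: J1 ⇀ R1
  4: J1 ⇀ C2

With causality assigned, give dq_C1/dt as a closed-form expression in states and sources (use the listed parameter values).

b0 |J1  (Se1 fixes effort; stroke away)
b1 |J1  (source Se2 imposes e)
b2 |J1  (prefer integral on C1)
b4 |J1  (C2 integral (e out))
b3 |R1  (only one flow-in slot at J1)

dq_C1/dt = E_Se1/3 + E_Se2/3 - q_C1/3 - q_C2/3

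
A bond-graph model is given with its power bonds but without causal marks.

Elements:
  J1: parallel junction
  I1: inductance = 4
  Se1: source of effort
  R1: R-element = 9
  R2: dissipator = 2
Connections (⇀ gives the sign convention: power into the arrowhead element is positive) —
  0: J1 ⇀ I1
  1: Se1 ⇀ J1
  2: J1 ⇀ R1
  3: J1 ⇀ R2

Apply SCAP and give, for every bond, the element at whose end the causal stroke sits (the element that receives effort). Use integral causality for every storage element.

#1 stroke at J1  (Se1: effort source, stroke at far end)
#0 stroke at I1  (J1: bond 1 brought effort, rest push out)
#2 stroke at R1  (J1: bond 1 brought effort, rest push out)
#3 stroke at R2  (J1 effort already set via bond 1)

bond 0 |I1
bond 1 |J1
bond 2 |R1
bond 3 |R2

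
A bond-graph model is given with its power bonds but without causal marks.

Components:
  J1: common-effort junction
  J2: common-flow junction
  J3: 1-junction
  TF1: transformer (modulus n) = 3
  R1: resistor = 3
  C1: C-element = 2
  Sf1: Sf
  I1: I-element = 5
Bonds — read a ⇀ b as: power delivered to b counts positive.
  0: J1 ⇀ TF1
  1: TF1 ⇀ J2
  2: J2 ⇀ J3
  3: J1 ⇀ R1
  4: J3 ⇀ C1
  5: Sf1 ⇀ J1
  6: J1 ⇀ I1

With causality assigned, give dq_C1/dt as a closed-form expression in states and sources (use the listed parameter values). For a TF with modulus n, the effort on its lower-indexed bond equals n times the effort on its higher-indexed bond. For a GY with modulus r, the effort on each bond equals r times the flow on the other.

bond 5 stroke at Sf1  (Sf1 fixes flow; stroke at Sf1)
bond 4 stroke at J3  (C1 integral (e out))
bond 2 stroke at J2  (J3 needs exactly one f-in)
bond 1 stroke at TF1  (only one flow-in slot at J2)
bond 0 stroke at J1  (TF1: transformer flips bond 1)
bond 3 stroke at R1  (J1 effort already set via bond 0)
bond 6 stroke at I1  (0-jn J1 has e-setter on 0)

dq_C1/dt = 3*F_Sf1 - 3*p_I1/5 - 3*q_C1/2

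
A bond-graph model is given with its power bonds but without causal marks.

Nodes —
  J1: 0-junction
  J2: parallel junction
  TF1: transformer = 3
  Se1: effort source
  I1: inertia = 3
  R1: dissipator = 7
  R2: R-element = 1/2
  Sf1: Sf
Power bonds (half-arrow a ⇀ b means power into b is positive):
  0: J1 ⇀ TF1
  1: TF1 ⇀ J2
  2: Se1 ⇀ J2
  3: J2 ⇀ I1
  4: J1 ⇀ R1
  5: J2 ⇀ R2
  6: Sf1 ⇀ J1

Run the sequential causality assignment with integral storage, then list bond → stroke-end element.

b0 |J1
b1 |TF1
b2 |J2
b3 |I1
b4 |R1
b5 |R2
b6 |Sf1

#2 stroke at J2  (source Se1 imposes e)
#6 stroke at Sf1  (Sf1 (Sf) sets flow on bond)
#1 stroke at TF1  (J2 effort already set via bond 2)
#3 stroke at I1  (J2 effort already set via bond 2)
#5 stroke at R2  (J2: bond 2 brought effort, rest push out)
#0 stroke at J1  (TF1: transformer flips bond 1)
#4 stroke at R1  (0-jn J1 has e-setter on 0)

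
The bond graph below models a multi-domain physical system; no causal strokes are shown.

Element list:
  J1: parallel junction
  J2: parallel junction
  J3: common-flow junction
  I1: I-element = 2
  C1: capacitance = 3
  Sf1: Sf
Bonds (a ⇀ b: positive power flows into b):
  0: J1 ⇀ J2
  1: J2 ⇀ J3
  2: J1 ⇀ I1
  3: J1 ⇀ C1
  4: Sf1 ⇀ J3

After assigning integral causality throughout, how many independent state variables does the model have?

b4 stroke at Sf1  (source Sf1 imposes f)
b1 stroke at J3  (1-jn J3 has f-setter on 4)
b0 stroke at J2  (J2 needs exactly one e-in)
b2 stroke at I1  (I1 integral (f out))
b3 stroke at J1  (only one effort-in slot at J1)

2  (C1, I1 all integral)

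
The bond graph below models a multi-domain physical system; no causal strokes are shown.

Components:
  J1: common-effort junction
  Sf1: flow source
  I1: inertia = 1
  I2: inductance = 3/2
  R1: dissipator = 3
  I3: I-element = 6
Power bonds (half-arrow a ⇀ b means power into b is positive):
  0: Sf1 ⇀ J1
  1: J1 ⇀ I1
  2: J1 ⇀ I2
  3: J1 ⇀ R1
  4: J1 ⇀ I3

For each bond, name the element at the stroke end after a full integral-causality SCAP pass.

β0 |Sf1  (Sf1 fixes flow; stroke at Sf1)
β1 |I1  (prefer integral on I1)
β2 |I2  (I2 outputs flow p/I2)
β4 |I3  (I3: I, integral causality)
β3 |J1  (only one effort-in slot at J1)

bond 0 →Sf1
bond 1 →I1
bond 2 →I2
bond 3 →J1
bond 4 →I3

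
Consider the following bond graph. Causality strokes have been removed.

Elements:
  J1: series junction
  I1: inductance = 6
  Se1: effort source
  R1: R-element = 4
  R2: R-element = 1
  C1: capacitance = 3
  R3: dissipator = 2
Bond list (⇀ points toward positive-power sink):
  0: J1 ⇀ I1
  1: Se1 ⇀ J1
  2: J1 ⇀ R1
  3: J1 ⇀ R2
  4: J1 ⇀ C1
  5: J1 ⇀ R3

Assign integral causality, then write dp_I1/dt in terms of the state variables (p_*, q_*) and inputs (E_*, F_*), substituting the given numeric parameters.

#1 →J1  (Se1 fixes effort; stroke away)
#0 →I1  (I1 integral (f out))
#2 →J1  (J1: bond 0 brought flow, rest push out)
#3 →J1  (1-jn J1 has f-setter on 0)
#4 →J1  (common-f at J1 fixed by 0)
#5 →J1  (J1: bond 0 brought flow, rest push out)

dp_I1/dt = E_Se1 - 7*p_I1/6 - q_C1/3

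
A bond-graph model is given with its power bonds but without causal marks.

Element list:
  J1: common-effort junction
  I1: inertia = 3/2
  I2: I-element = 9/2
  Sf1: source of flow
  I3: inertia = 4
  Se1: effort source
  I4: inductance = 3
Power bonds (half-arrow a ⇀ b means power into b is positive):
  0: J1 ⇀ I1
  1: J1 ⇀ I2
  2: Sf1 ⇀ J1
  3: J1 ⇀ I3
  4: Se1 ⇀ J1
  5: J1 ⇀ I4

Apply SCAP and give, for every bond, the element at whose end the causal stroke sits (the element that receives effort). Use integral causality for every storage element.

bond 0 →I1
bond 1 →I2
bond 2 →Sf1
bond 3 →I3
bond 4 →J1
bond 5 →I4

#2 stroke→Sf1  (Sf1: flow source, stroke at near end)
#4 stroke→J1  (Se1: effort source, stroke at far end)
#0 stroke→I1  (common-e at J1 fixed by 4)
#1 stroke→I2  (0-jn J1 has e-setter on 4)
#3 stroke→I3  (0-jn J1 has e-setter on 4)
#5 stroke→I4  (J1 effort already set via bond 4)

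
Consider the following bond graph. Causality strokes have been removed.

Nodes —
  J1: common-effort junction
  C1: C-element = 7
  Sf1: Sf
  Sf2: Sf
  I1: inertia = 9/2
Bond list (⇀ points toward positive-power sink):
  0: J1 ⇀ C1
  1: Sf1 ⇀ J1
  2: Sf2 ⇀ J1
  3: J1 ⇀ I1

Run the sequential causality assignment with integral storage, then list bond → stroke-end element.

β1 stroke→Sf1  (Sf1 fixes flow; stroke at Sf1)
β2 stroke→Sf2  (source Sf2 imposes f)
β0 stroke→J1  (C1 integral (e out))
β3 stroke→I1  (0-jn J1 has e-setter on 0)

#0 →J1
#1 →Sf1
#2 →Sf2
#3 →I1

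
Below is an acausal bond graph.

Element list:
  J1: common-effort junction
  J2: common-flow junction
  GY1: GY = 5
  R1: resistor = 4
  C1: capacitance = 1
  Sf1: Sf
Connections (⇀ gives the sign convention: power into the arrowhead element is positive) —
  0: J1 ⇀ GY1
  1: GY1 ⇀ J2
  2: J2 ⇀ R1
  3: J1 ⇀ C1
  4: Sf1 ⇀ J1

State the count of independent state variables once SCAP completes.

#4 →Sf1  (Sf1 fixes flow; stroke at Sf1)
#3 →J1  (C1: C, integral causality)
#0 →GY1  (0-jn J1 has e-setter on 3)
#1 →GY1  (through GY1, causality inverts; strokes same side of GY1)
#2 →J2  (1-jn J2 has f-setter on 1)

1  (C1 all integral)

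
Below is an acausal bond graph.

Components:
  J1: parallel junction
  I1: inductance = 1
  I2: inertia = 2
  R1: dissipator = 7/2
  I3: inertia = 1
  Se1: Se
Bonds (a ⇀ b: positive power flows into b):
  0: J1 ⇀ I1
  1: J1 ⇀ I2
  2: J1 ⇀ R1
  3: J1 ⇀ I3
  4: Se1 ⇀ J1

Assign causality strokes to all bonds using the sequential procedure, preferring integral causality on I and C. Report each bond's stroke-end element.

β4 →J1  (Se1: effort source, stroke at far end)
β0 →I1  (J1: bond 4 brought effort, rest push out)
β1 →I2  (common-e at J1 fixed by 4)
β2 →R1  (0-jn J1 has e-setter on 4)
β3 →I3  (0-jn J1 has e-setter on 4)

bond 0 stroke→I1
bond 1 stroke→I2
bond 2 stroke→R1
bond 3 stroke→I3
bond 4 stroke→J1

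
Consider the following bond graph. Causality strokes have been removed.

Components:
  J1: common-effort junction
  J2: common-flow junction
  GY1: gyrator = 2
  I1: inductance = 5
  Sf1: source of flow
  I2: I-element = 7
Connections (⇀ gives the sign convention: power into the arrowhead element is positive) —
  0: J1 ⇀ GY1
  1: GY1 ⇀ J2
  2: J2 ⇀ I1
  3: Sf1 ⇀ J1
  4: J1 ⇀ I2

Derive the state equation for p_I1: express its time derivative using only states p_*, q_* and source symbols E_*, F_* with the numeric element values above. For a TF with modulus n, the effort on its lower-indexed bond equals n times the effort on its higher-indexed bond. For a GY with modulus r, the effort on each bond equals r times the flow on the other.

#3 |Sf1  (source Sf1 imposes f)
#2 |I1  (I1: I, integral causality)
#1 |J2  (1-jn J2 has f-setter on 2)
#0 |J1  (through GY1, causality inverts; strokes same side of GY1)
#4 |I2  (J1 effort already set via bond 0)

dp_I1/dt = 2*F_Sf1 - 2*p_I2/7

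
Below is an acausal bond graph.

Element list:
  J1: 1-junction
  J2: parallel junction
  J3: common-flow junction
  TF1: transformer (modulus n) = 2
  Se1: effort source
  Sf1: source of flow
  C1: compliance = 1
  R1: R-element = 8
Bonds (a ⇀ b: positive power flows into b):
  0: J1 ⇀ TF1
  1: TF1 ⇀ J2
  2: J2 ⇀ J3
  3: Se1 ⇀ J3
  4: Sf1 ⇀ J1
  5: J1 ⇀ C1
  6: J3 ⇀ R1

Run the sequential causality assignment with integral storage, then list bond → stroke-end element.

β3 stroke→J3  (Se1 fixes effort; stroke away)
β4 stroke→Sf1  (source Sf1 imposes f)
β0 stroke→J1  (common-f at J1 fixed by 4)
β5 stroke→J1  (1-jn J1 has f-setter on 4)
β1 stroke→TF1  (TF1: transformer flips bond 0)
β2 stroke→J2  (closing 0-jn rule on J2)
β6 stroke→J3  (J3: bond 2 brought flow, rest push out)

b0 |J1
b1 |TF1
b2 |J2
b3 |J3
b4 |Sf1
b5 |J1
b6 |J3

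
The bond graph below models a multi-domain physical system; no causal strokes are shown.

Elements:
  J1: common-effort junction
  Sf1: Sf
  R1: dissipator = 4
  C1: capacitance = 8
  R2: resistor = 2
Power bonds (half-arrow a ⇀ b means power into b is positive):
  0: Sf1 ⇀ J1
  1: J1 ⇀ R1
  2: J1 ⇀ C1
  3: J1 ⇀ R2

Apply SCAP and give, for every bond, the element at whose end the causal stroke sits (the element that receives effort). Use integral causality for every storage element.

#0 |Sf1
#1 |R1
#2 |J1
#3 |R2

bond 0 stroke→Sf1  (source Sf1 imposes f)
bond 2 stroke→J1  (prefer integral on C1)
bond 1 stroke→R1  (common-e at J1 fixed by 2)
bond 3 stroke→R2  (common-e at J1 fixed by 2)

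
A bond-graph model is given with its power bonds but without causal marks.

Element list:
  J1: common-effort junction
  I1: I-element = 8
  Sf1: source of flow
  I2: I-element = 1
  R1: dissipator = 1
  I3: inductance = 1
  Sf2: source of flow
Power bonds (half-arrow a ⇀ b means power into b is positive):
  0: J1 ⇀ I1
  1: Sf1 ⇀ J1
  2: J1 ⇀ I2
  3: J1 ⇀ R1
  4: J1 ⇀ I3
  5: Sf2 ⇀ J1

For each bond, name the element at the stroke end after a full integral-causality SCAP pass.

β1 stroke→Sf1  (Sf1: flow source, stroke at near end)
β5 stroke→Sf2  (source Sf2 imposes f)
β0 stroke→I1  (prefer integral on I1)
β2 stroke→I2  (I2 integral (f out))
β4 stroke→I3  (prefer integral on I3)
β3 stroke→J1  (closing 0-jn rule on J1)

#0 stroke at I1
#1 stroke at Sf1
#2 stroke at I2
#3 stroke at J1
#4 stroke at I3
#5 stroke at Sf2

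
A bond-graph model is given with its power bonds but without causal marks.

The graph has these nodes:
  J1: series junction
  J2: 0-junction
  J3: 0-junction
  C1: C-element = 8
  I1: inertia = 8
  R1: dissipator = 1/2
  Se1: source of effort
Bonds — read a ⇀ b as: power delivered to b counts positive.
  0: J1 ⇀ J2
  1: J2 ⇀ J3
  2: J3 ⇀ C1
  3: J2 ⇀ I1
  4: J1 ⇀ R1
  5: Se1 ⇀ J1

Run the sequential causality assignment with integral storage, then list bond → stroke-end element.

β5 →J1  (Se1 fixes effort; stroke away)
β2 →J3  (C1 outputs effort q/C1)
β1 →J2  (J3 effort already set via bond 2)
β0 →J1  (common-e at J2 fixed by 1)
β3 →I1  (J2: bond 1 brought effort, rest push out)
β4 →R1  (only one flow-in slot at J1)

β0 stroke→J1
β1 stroke→J2
β2 stroke→J3
β3 stroke→I1
β4 stroke→R1
β5 stroke→J1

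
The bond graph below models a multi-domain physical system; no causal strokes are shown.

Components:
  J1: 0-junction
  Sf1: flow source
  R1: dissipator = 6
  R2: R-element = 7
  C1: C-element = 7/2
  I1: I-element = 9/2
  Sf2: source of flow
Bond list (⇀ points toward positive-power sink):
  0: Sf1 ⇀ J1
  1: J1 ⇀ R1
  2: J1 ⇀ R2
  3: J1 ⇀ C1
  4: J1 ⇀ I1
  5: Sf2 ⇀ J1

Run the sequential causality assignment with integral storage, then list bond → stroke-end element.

bond 0 stroke at Sf1
bond 1 stroke at R1
bond 2 stroke at R2
bond 3 stroke at J1
bond 4 stroke at I1
bond 5 stroke at Sf2

#0 stroke at Sf1  (Sf1 fixes flow; stroke at Sf1)
#5 stroke at Sf2  (Sf2 (Sf) sets flow on bond)
#3 stroke at J1  (C1: C, integral causality)
#1 stroke at R1  (J1 effort already set via bond 3)
#2 stroke at R2  (J1: bond 3 brought effort, rest push out)
#4 stroke at I1  (J1 effort already set via bond 3)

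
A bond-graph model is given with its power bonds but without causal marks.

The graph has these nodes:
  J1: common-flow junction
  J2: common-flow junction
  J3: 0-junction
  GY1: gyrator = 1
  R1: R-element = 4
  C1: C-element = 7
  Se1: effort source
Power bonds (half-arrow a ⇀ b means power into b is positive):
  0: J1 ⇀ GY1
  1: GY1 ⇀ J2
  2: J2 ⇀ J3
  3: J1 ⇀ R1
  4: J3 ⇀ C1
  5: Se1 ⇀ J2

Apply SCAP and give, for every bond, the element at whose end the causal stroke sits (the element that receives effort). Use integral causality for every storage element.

β5 →J2  (source Se1 imposes e)
β4 →J3  (C1 outputs effort q/C1)
β2 →J2  (J3 effort already set via bond 4)
β1 →GY1  (J2: last free bond brings flow in)
β0 →GY1  (GY GY1: same side as bond 1)
β3 →J1  (common-f at J1 fixed by 0)

b0 stroke→GY1
b1 stroke→GY1
b2 stroke→J2
b3 stroke→J1
b4 stroke→J3
b5 stroke→J2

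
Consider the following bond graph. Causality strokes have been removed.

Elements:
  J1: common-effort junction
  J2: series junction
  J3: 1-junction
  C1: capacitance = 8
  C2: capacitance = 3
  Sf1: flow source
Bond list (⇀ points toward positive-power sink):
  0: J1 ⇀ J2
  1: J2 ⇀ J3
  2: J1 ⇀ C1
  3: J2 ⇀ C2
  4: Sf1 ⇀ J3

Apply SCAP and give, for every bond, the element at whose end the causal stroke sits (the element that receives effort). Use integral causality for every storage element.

#0 |J2
#1 |J3
#2 |J1
#3 |J2
#4 |Sf1

bond 4 |Sf1  (Sf1: flow source, stroke at near end)
bond 1 |J3  (J3: bond 4 brought flow, rest push out)
bond 0 |J2  (1-jn J2 has f-setter on 1)
bond 3 |J2  (J2 flow already set via bond 1)
bond 2 |J1  (J1 needs exactly one e-in)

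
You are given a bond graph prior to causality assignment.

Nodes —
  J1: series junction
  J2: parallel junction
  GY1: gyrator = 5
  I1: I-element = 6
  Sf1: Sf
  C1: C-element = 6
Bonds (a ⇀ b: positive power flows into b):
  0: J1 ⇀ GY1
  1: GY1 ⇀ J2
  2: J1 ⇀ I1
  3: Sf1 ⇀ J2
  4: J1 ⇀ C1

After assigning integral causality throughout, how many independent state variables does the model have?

β3 stroke at Sf1  (Sf1 (Sf) sets flow on bond)
β1 stroke at J2  (only one effort-in slot at J2)
β0 stroke at J1  (through GY1, causality inverts; strokes same side of GY1)
β2 stroke at I1  (prefer integral on I1)
β4 stroke at J1  (J1: bond 2 brought flow, rest push out)

2  (C1, I1 all integral)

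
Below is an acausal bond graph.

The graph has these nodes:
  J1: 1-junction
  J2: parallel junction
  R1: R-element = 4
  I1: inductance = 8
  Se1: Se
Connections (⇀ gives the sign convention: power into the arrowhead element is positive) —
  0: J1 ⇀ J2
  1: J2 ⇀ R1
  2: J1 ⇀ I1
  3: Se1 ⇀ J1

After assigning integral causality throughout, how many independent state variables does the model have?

#3 |J1  (Se1 fixes effort; stroke away)
#2 |I1  (prefer integral on I1)
#0 |J1  (J1 flow already set via bond 2)
#1 |J2  (J2 needs exactly one e-in)

1  (I1 all integral)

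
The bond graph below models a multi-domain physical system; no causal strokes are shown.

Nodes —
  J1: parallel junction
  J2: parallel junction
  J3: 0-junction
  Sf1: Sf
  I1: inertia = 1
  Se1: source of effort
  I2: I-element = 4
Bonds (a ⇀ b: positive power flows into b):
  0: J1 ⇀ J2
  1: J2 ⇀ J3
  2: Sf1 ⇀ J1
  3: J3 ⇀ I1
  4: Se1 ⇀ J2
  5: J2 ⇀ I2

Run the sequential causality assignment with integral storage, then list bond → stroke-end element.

#0 stroke→J1
#1 stroke→J3
#2 stroke→Sf1
#3 stroke→I1
#4 stroke→J2
#5 stroke→I2

b2 |Sf1  (Sf1 fixes flow; stroke at Sf1)
b4 |J2  (Se1 fixes effort; stroke away)
b0 |J1  (J1 needs exactly one e-in)
b1 |J3  (0-jn J2 has e-setter on 4)
b5 |I2  (J2 effort already set via bond 4)
b3 |I1  (0-jn J3 has e-setter on 1)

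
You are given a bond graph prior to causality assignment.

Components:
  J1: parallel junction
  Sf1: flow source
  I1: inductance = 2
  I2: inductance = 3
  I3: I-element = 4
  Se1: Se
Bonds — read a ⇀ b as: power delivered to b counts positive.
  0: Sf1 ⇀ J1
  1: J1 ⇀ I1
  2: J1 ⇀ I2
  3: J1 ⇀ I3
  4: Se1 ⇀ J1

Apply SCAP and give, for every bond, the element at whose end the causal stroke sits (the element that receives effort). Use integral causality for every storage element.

β0 →Sf1  (source Sf1 imposes f)
β4 →J1  (Se1: effort source, stroke at far end)
β1 →I1  (J1 effort already set via bond 4)
β2 →I2  (J1 effort already set via bond 4)
β3 →I3  (common-e at J1 fixed by 4)

b0 stroke→Sf1
b1 stroke→I1
b2 stroke→I2
b3 stroke→I3
b4 stroke→J1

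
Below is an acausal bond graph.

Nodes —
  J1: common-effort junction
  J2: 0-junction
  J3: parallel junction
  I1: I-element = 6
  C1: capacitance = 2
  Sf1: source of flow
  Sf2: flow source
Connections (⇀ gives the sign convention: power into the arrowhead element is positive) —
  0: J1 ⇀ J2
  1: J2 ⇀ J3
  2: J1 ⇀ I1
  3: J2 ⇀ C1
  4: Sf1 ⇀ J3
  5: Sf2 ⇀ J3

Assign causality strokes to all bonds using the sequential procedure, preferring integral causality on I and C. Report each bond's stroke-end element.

#0 →J1
#1 →J3
#2 →I1
#3 →J2
#4 →Sf1
#5 →Sf2

bond 4 stroke→Sf1  (source Sf1 imposes f)
bond 5 stroke→Sf2  (Sf2 fixes flow; stroke at Sf2)
bond 1 stroke→J3  (only one effort-in slot at J3)
bond 2 stroke→I1  (I1 integral (f out))
bond 0 stroke→J1  (J1: last free bond brings effort in)
bond 3 stroke→J2  (only one effort-in slot at J2)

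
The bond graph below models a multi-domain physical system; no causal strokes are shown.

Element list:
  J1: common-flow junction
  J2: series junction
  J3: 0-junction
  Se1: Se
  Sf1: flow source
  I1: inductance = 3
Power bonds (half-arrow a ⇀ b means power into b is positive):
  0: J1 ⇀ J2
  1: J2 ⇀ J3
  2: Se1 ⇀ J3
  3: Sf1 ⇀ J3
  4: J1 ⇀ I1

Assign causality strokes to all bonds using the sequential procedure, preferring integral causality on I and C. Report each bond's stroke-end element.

bond 0 stroke at J1
bond 1 stroke at J2
bond 2 stroke at J3
bond 3 stroke at Sf1
bond 4 stroke at I1

β2 →J3  (Se1 (Se) sets effort on bond)
β3 →Sf1  (source Sf1 imposes f)
β1 →J2  (J3: bond 2 brought effort, rest push out)
β0 →J1  (only one flow-in slot at J2)
β4 →I1  (closing 1-jn rule on J1)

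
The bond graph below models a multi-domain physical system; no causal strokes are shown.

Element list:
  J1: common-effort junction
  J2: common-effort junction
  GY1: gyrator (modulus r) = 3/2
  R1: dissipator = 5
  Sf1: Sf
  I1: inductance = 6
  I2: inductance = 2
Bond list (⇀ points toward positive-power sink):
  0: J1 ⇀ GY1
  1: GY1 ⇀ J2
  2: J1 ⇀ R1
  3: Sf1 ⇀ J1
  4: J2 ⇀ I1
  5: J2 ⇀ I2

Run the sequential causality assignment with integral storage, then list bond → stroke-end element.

bond 0 →J1
bond 1 →J2
bond 2 →R1
bond 3 →Sf1
bond 4 →I1
bond 5 →I2

β3 stroke→Sf1  (Sf1 (Sf) sets flow on bond)
β4 stroke→I1  (I1 outputs flow p/I1)
β5 stroke→I2  (I2: I, integral causality)
β1 stroke→J2  (closing 0-jn rule on J2)
β0 stroke→J1  (GY1 both-in/both-out from 1)
β2 stroke→R1  (0-jn J1 has e-setter on 0)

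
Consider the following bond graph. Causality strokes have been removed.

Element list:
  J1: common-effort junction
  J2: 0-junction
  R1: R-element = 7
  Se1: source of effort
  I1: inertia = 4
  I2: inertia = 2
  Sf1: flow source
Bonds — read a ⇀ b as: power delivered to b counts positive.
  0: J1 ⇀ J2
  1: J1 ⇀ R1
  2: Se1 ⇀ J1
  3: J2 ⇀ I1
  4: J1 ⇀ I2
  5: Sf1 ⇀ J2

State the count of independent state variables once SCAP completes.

b2 stroke at J1  (Se1 (Se) sets effort on bond)
b5 stroke at Sf1  (Sf1 fixes flow; stroke at Sf1)
b0 stroke at J2  (J1 effort already set via bond 2)
b1 stroke at R1  (J1 effort already set via bond 2)
b4 stroke at I2  (J1 effort already set via bond 2)
b3 stroke at I1  (J2 effort already set via bond 0)

2  (I1, I2 all integral)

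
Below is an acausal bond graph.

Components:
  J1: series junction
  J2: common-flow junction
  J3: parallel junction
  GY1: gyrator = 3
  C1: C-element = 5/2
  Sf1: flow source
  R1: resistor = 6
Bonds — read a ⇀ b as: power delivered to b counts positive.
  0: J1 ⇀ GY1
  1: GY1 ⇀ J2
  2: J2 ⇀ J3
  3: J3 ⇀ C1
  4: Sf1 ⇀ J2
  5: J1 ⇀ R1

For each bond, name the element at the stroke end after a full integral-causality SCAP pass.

β0 →J1
β1 →J2
β2 →J2
β3 →J3
β4 →Sf1
β5 →R1

bond 4 →Sf1  (Sf1 fixes flow; stroke at Sf1)
bond 1 →J2  (J2: bond 4 brought flow, rest push out)
bond 2 →J2  (J2 flow already set via bond 4)
bond 3 →J3  (J3 needs exactly one e-in)
bond 0 →J1  (GY1: gyrator matches bond 1)
bond 5 →R1  (only one flow-in slot at J1)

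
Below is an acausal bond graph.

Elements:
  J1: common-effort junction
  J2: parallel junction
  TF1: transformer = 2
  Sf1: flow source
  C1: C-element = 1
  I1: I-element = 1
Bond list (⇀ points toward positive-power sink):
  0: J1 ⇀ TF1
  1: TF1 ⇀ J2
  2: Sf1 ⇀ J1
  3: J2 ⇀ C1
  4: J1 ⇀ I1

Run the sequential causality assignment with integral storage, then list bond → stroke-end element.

b2 |Sf1  (source Sf1 imposes f)
b3 |J2  (prefer integral on C1)
b1 |TF1  (J2 effort already set via bond 3)
b0 |J1  (TF1 one-in-one-out from 1)
b4 |I1  (common-e at J1 fixed by 0)

#0 stroke→J1
#1 stroke→TF1
#2 stroke→Sf1
#3 stroke→J2
#4 stroke→I1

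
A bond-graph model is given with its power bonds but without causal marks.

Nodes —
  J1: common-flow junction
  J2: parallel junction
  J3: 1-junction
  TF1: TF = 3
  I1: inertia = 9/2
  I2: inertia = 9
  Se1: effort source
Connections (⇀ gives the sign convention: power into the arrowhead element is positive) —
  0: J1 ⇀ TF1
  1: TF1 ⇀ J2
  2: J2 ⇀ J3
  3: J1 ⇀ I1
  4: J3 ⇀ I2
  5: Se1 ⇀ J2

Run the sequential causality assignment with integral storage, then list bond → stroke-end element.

b5 stroke→J2  (Se1: effort source, stroke at far end)
b1 stroke→TF1  (J2 effort already set via bond 5)
b2 stroke→J3  (common-e at J2 fixed by 5)
b4 stroke→I2  (closing 1-jn rule on J3)
b0 stroke→J1  (TF1 one-in-one-out from 1)
b3 stroke→I1  (J1: last free bond brings flow in)

#0 stroke at J1
#1 stroke at TF1
#2 stroke at J3
#3 stroke at I1
#4 stroke at I2
#5 stroke at J2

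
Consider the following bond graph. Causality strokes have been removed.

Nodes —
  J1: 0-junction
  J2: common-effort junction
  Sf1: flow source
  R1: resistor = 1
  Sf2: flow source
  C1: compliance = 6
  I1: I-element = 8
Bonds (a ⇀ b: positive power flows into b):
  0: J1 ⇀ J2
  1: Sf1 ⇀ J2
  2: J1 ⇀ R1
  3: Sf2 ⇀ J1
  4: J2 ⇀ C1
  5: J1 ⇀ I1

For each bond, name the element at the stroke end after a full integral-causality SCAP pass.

b0 stroke at J1
b1 stroke at Sf1
b2 stroke at R1
b3 stroke at Sf2
b4 stroke at J2
b5 stroke at I1

bond 1 stroke→Sf1  (Sf1 fixes flow; stroke at Sf1)
bond 3 stroke→Sf2  (Sf2: flow source, stroke at near end)
bond 4 stroke→J2  (C1 outputs effort q/C1)
bond 0 stroke→J1  (0-jn J2 has e-setter on 4)
bond 2 stroke→R1  (J1 effort already set via bond 0)
bond 5 stroke→I1  (J1 effort already set via bond 0)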